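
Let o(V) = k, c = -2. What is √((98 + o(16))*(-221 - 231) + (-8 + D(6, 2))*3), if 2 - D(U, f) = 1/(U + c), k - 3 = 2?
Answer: I*√186299/2 ≈ 215.81*I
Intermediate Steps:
k = 5 (k = 3 + 2 = 5)
o(V) = 5
D(U, f) = 2 - 1/(-2 + U) (D(U, f) = 2 - 1/(U - 2) = 2 - 1/(-2 + U))
√((98 + o(16))*(-221 - 231) + (-8 + D(6, 2))*3) = √((98 + 5)*(-221 - 231) + (-8 + (-5 + 2*6)/(-2 + 6))*3) = √(103*(-452) + (-8 + (-5 + 12)/4)*3) = √(-46556 + (-8 + (¼)*7)*3) = √(-46556 + (-8 + 7/4)*3) = √(-46556 - 25/4*3) = √(-46556 - 75/4) = √(-186299/4) = I*√186299/2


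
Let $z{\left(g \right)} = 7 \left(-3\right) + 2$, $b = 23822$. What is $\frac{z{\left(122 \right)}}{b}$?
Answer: $- \frac{19}{23822} \approx -0.00079758$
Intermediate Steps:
$z{\left(g \right)} = -19$ ($z{\left(g \right)} = -21 + 2 = -19$)
$\frac{z{\left(122 \right)}}{b} = - \frac{19}{23822}$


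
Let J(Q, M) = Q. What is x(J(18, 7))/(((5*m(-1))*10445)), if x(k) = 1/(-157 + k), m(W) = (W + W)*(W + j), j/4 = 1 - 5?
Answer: -1/246815350 ≈ -4.0516e-9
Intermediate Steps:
j = -16 (j = 4*(1 - 5) = 4*(-4) = -16)
m(W) = 2*W*(-16 + W) (m(W) = (W + W)*(W - 16) = (2*W)*(-16 + W) = 2*W*(-16 + W))
x(J(18, 7))/(((5*m(-1))*10445)) = 1/((-157 + 18)*(((5*(2*(-1)*(-16 - 1)))*10445))) = 1/((-139)*(((5*(2*(-1)*(-17)))*10445))) = -1/(139*((5*34)*10445)) = -1/(139*(170*10445)) = -1/139/1775650 = -1/139*1/1775650 = -1/246815350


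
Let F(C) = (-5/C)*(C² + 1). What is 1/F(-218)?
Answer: 218/237625 ≈ 0.00091741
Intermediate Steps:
F(C) = -5*(1 + C²)/C (F(C) = (-5/C)*(1 + C²) = -5*(1 + C²)/C)
1/F(-218) = 1/(-5*(-218) - 5/(-218)) = 1/(1090 - 5*(-1/218)) = 1/(1090 + 5/218) = 1/(237625/218) = 218/237625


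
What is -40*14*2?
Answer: -1120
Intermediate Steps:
-40*14*2 = -560*2 = -1120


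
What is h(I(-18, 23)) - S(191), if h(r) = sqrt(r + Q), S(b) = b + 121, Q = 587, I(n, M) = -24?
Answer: -312 + sqrt(563) ≈ -288.27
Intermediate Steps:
S(b) = 121 + b
h(r) = sqrt(587 + r) (h(r) = sqrt(r + 587) = sqrt(587 + r))
h(I(-18, 23)) - S(191) = sqrt(587 - 24) - (121 + 191) = sqrt(563) - 1*312 = sqrt(563) - 312 = -312 + sqrt(563)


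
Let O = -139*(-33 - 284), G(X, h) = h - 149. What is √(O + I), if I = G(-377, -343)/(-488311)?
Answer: 11*√86832382486235/488311 ≈ 209.91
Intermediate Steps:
G(X, h) = -149 + h
O = 44063 (O = -139*(-317) = 44063)
I = 492/488311 (I = (-149 - 343)/(-488311) = -492*(-1/488311) = 492/488311 ≈ 0.0010076)
√(O + I) = √(44063 + 492/488311) = √(21516448085/488311) = 11*√86832382486235/488311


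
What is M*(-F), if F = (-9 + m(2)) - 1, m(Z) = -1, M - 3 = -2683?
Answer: -29480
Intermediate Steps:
M = -2680 (M = 3 - 2683 = -2680)
F = -11 (F = (-9 - 1) - 1 = -10 - 1 = -11)
M*(-F) = -(-2680)*(-11) = -2680*11 = -29480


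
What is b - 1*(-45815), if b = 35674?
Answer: 81489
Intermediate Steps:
b - 1*(-45815) = 35674 - 1*(-45815) = 35674 + 45815 = 81489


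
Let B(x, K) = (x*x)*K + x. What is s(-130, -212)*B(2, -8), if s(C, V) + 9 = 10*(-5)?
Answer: 1770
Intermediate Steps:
B(x, K) = x + K*x**2 (B(x, K) = x**2*K + x = K*x**2 + x = x + K*x**2)
s(C, V) = -59 (s(C, V) = -9 + 10*(-5) = -9 - 50 = -59)
s(-130, -212)*B(2, -8) = -118*(1 - 8*2) = -118*(1 - 16) = -118*(-15) = -59*(-30) = 1770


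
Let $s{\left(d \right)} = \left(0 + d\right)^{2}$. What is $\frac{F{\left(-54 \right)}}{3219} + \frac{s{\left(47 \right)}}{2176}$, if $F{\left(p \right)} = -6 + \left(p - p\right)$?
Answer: $\frac{2365905}{2334848} \approx 1.0133$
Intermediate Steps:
$s{\left(d \right)} = d^{2}$
$F{\left(p \right)} = -6$ ($F{\left(p \right)} = -6 + 0 = -6$)
$\frac{F{\left(-54 \right)}}{3219} + \frac{s{\left(47 \right)}}{2176} = - \frac{6}{3219} + \frac{47^{2}}{2176} = \left(-6\right) \frac{1}{3219} + 2209 \cdot \frac{1}{2176} = - \frac{2}{1073} + \frac{2209}{2176} = \frac{2365905}{2334848}$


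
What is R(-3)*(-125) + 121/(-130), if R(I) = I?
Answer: 48629/130 ≈ 374.07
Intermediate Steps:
R(-3)*(-125) + 121/(-130) = -3*(-125) + 121/(-130) = 375 + 121*(-1/130) = 375 - 121/130 = 48629/130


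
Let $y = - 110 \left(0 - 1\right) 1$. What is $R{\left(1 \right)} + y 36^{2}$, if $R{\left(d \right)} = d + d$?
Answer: $142562$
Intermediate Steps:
$R{\left(d \right)} = 2 d$
$y = 110$ ($y = - 110 \left(\left(-1\right) 1\right) = \left(-110\right) \left(-1\right) = 110$)
$R{\left(1 \right)} + y 36^{2} = 2 \cdot 1 + 110 \cdot 36^{2} = 2 + 110 \cdot 1296 = 2 + 142560 = 142562$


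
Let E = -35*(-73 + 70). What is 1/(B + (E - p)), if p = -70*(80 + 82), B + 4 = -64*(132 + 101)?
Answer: -1/3471 ≈ -0.00028810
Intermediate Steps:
E = 105 (E = -35*(-3) = 105)
B = -14916 (B = -4 - 64*(132 + 101) = -4 - 64*233 = -4 - 14912 = -14916)
p = -11340 (p = -70*162 = -11340)
1/(B + (E - p)) = 1/(-14916 + (105 - 1*(-11340))) = 1/(-14916 + (105 + 11340)) = 1/(-14916 + 11445) = 1/(-3471) = -1/3471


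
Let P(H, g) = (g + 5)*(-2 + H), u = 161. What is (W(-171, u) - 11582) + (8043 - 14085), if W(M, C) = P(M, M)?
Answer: 11094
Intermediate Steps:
P(H, g) = (-2 + H)*(5 + g) (P(H, g) = (5 + g)*(-2 + H) = (-2 + H)*(5 + g))
W(M, C) = -10 + M² + 3*M (W(M, C) = -10 - 2*M + 5*M + M*M = -10 - 2*M + 5*M + M² = -10 + M² + 3*M)
(W(-171, u) - 11582) + (8043 - 14085) = ((-10 + (-171)² + 3*(-171)) - 11582) + (8043 - 14085) = ((-10 + 29241 - 513) - 11582) - 6042 = (28718 - 11582) - 6042 = 17136 - 6042 = 11094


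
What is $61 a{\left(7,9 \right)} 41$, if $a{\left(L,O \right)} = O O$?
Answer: $202581$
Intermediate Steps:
$a{\left(L,O \right)} = O^{2}$
$61 a{\left(7,9 \right)} 41 = 61 \cdot 9^{2} \cdot 41 = 61 \cdot 81 \cdot 41 = 4941 \cdot 41 = 202581$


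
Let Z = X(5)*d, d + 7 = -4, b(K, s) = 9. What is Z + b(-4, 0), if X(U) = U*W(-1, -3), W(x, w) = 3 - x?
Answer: -211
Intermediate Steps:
X(U) = 4*U (X(U) = U*(3 - 1*(-1)) = U*(3 + 1) = U*4 = 4*U)
d = -11 (d = -7 - 4 = -11)
Z = -220 (Z = (4*5)*(-11) = 20*(-11) = -220)
Z + b(-4, 0) = -220 + 9 = -211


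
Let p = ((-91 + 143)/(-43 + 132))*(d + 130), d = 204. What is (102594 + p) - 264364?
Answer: -14380162/89 ≈ -1.6157e+5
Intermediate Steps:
p = 17368/89 (p = ((-91 + 143)/(-43 + 132))*(204 + 130) = (52/89)*334 = 17368/89 ≈ 195.15)
(102594 + p) - 264364 = (102594 + 17368/89) - 264364 = 9148234/89 - 264364 = -14380162/89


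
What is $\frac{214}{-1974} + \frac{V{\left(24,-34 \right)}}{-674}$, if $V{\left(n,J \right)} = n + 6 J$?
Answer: $\frac{52771}{332619} \approx 0.15865$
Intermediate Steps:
$\frac{214}{-1974} + \frac{V{\left(24,-34 \right)}}{-674} = \frac{214}{-1974} + \frac{24 + 6 \left(-34\right)}{-674} = 214 \left(- \frac{1}{1974}\right) + \left(24 - 204\right) \left(- \frac{1}{674}\right) = - \frac{107}{987} - - \frac{90}{337} = - \frac{107}{987} + \frac{90}{337} = \frac{52771}{332619}$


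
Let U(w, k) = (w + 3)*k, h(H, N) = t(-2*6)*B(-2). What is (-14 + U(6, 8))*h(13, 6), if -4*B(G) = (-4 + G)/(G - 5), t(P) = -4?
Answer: 348/7 ≈ 49.714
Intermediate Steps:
B(G) = -(-4 + G)/(4*(-5 + G)) (B(G) = -(-4 + G)/(4*(G - 5)) = -(-4 + G)/(4*(-5 + G)))
h(H, N) = 6/7 (h(H, N) = -(4 - 1*(-2))/(-5 - 2) = -(4 + 2)/(-7) = -(-1)*6/7 = -4*(-3/14) = 6/7)
U(w, k) = k*(3 + w) (U(w, k) = (3 + w)*k = k*(3 + w))
(-14 + U(6, 8))*h(13, 6) = (-14 + 8*(3 + 6))*(6/7) = (-14 + 8*9)*(6/7) = (-14 + 72)*(6/7) = 58*(6/7) = 348/7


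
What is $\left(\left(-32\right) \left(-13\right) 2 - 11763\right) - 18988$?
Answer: $-29919$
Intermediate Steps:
$\left(\left(-32\right) \left(-13\right) 2 - 11763\right) - 18988 = \left(416 \cdot 2 - 11763\right) - 18988 = \left(832 - 11763\right) - 18988 = -10931 - 18988 = -29919$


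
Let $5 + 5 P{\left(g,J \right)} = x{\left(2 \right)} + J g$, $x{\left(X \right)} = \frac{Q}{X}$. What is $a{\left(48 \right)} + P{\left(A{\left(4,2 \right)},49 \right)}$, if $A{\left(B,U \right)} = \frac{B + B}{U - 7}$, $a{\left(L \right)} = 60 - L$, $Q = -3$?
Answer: $- \frac{249}{50} \approx -4.98$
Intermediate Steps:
$x{\left(X \right)} = - \frac{3}{X}$
$A{\left(B,U \right)} = \frac{2 B}{-7 + U}$
$P{\left(g,J \right)} = - \frac{13}{10} + \frac{J g}{5}$ ($P{\left(g,J \right)} = -1 + \frac{- \frac{3}{2} + J g}{5} = -1 + \left(- \frac{3}{10} + \frac{J g}{5}\right) = - \frac{13}{10} + \frac{J g}{5}$)
$a{\left(48 \right)} + P{\left(A{\left(4,2 \right)},49 \right)} = \left(60 - 48\right) + \left(- \frac{13}{10} + \frac{1}{5} \cdot 49 \cdot 2 \cdot 4 \frac{1}{-7 + 2}\right) = \left(60 - 48\right) + \left(- \frac{13}{10} + \frac{1}{5} \cdot 49 \cdot 2 \cdot 4 \frac{1}{-5}\right) = 12 + \left(- \frac{13}{10} + \frac{1}{5} \cdot 49 \cdot 2 \cdot 4 \left(- \frac{1}{5}\right)\right) = 12 + \left(- \frac{13}{10} + \frac{1}{5} \cdot 49 \left(- \frac{8}{5}\right)\right) = 12 - \frac{849}{50} = - \frac{249}{50}$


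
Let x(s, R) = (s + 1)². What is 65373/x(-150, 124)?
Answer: 65373/22201 ≈ 2.9446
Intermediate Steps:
x(s, R) = (1 + s)²
65373/x(-150, 124) = 65373/((1 - 150)²) = 65373/((-149)²) = 65373/22201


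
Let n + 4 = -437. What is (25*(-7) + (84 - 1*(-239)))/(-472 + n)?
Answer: -148/913 ≈ -0.16210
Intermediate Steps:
n = -441 (n = -4 - 437 = -441)
(25*(-7) + (84 - 1*(-239)))/(-472 + n) = (25*(-7) + (84 - 1*(-239)))/(-472 - 441) = (-175 + (84 + 239))/(-913) = (-175 + 323)*(-1/913) = 148*(-1/913) = -148/913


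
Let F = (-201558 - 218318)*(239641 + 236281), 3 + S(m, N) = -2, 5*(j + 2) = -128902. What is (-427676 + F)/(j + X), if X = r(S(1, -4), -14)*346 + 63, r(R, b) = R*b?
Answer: 333047755580/2499 ≈ 1.3327e+8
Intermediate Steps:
j = -128912/5 (j = -2 + (⅕)*(-128902) = -2 - 128902/5 = -128912/5 ≈ -25782.)
S(m, N) = -5 (S(m, N) = -3 - 2 = -5)
F = -199828225672 (F = -419876*475922 = -199828225672)
X = 24283 (X = -5*(-14)*346 + 63 = 70*346 + 63 = 24220 + 63 = 24283)
(-427676 + F)/(j + X) = (-427676 - 199828225672)/(-128912/5 + 24283) = -199828653348/(-7497/5) = -199828653348*(-5/7497) = 333047755580/2499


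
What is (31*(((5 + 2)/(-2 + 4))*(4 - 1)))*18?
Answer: 5859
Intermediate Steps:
(31*(((5 + 2)/(-2 + 4))*(4 - 1)))*18 = (31*((7/2)*3))*18 = (31*(21/2))*18 = (651/2)*18 = 5859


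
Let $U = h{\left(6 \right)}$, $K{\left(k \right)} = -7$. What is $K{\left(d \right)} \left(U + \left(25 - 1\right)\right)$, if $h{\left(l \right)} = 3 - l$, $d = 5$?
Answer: $-147$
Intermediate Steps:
$U = -3$ ($U = 3 - 6 = -3$)
$K{\left(d \right)} \left(U + \left(25 - 1\right)\right) = - 7 \left(-3 + \left(25 - 1\right)\right) = - 7 \left(-3 + 24\right) = \left(-7\right) 21 = -147$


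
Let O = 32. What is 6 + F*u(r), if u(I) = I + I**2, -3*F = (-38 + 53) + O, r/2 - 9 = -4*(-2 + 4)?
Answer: -88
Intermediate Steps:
r = 2 (r = 18 + 2*(-4*(-2 + 4)) = 18 + 2*(-4*2) = 18 + 2*(-8) = 18 - 16 = 2)
F = -47/3 (F = -((-38 + 53) + 32)/3 = -(15 + 32)/3 = -1/3*47 = -47/3 ≈ -15.667)
6 + F*u(r) = 6 - 94*(1 + 2)/3 = 6 - 94*3/3 = 6 - 47/3*6 = 6 - 94 = -88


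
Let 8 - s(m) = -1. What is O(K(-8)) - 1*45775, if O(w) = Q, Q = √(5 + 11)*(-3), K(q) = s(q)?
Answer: -45787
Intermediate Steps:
s(m) = 9 (s(m) = 8 - 1*(-1) = 8 + 1 = 9)
K(q) = 9
Q = -12 (Q = √16*(-3) = 4*(-3) = -12)
O(w) = -12
O(K(-8)) - 1*45775 = -12 - 1*45775 = -12 - 45775 = -45787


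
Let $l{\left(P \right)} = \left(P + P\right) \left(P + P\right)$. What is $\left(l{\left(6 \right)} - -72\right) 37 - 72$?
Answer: $7920$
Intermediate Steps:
$l{\left(P \right)} = 4 P^{2}$ ($l{\left(P \right)} = 2 P 2 P = 4 P^{2}$)
$\left(l{\left(6 \right)} - -72\right) 37 - 72 = \left(4 \cdot 6^{2} - -72\right) 37 - 72 = \left(4 \cdot 36 + 72\right) 37 - 72 = \left(144 + 72\right) 37 - 72 = 216 \cdot 37 - 72 = 7992 - 72 = 7920$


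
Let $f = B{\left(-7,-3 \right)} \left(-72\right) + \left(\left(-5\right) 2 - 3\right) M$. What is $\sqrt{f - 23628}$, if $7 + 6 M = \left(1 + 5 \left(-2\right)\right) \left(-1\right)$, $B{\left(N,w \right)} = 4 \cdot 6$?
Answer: $\frac{i \sqrt{228243}}{3} \approx 159.25 i$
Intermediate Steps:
$B{\left(N,w \right)} = 24$
$M = \frac{1}{3}$ ($M = - \frac{7}{6} + \frac{\left(1 + 5 \left(-2\right)\right) \left(-1\right)}{6} = - \frac{7}{6} + \frac{\left(1 - 10\right) \left(-1\right)}{6} = - \frac{7}{6} + \frac{\left(-9\right) \left(-1\right)}{6} = - \frac{7}{6} + \frac{1}{6} \cdot 9 = - \frac{7}{6} + \frac{3}{2} = \frac{1}{3} \approx 0.33333$)
$f = - \frac{5197}{3}$ ($f = 24 \left(-72\right) + \left(\left(-5\right) 2 - 3\right) \frac{1}{3} = -1728 + \left(-10 - 3\right) \frac{1}{3} = -1728 - \frac{13}{3} = - \frac{5197}{3} \approx -1732.3$)
$\sqrt{f - 23628} = \sqrt{- \frac{5197}{3} - 23628} = \sqrt{- \frac{76081}{3}} = \frac{i \sqrt{228243}}{3}$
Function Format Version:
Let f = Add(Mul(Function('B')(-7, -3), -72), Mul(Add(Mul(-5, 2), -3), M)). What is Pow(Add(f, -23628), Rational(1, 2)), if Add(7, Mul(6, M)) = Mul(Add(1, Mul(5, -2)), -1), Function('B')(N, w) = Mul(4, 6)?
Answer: Mul(Rational(1, 3), I, Pow(228243, Rational(1, 2))) ≈ Mul(159.25, I)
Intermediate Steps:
Function('B')(N, w) = 24
M = Rational(1, 3) (M = Add(Rational(-7, 6), Mul(Rational(1, 6), Mul(Add(1, Mul(5, -2)), -1))) = Add(Rational(-7, 6), Mul(Rational(1, 6), Mul(Add(1, -10), -1))) = Add(Rational(-7, 6), Mul(Rational(1, 6), Mul(-9, -1))) = Add(Rational(-7, 6), Mul(Rational(1, 6), 9)) = Add(Rational(-7, 6), Rational(3, 2)) = Rational(1, 3) ≈ 0.33333)
f = Rational(-5197, 3) (f = Add(Mul(24, -72), Mul(Add(Mul(-5, 2), -3), Rational(1, 3))) = Add(-1728, Mul(Add(-10, -3), Rational(1, 3))) = Add(-1728, Mul(-13, Rational(1, 3))) = Add(-1728, Rational(-13, 3)) = Rational(-5197, 3) ≈ -1732.3)
Pow(Add(f, -23628), Rational(1, 2)) = Pow(Add(Rational(-5197, 3), -23628), Rational(1, 2)) = Pow(Rational(-76081, 3), Rational(1, 2)) = Mul(Rational(1, 3), I, Pow(228243, Rational(1, 2)))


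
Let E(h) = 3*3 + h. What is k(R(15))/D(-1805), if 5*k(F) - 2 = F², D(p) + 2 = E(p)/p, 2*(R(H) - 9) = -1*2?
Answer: -11913/907 ≈ -13.135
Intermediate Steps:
R(H) = 8 (R(H) = 9 + (-1*2)/2 = 9 + (½)*(-2) = 9 - 1 = 8)
E(h) = 9 + h
D(p) = -2 + (9 + p)/p
k(F) = ⅖ + F²/5
k(R(15))/D(-1805) = (⅖ + (⅕)*8²)/(((9 - 1*(-1805))/(-1805))) = (⅖ + (⅕)*64)/((-(9 + 1805)/1805)) = (⅖ + 64/5)/((-1/1805*1814)) = 66/(5*(-1814/1805)) = (66/5)*(-1805/1814) = -11913/907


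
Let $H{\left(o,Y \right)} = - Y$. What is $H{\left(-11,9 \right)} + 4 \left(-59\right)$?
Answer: $-245$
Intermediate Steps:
$H{\left(-11,9 \right)} + 4 \left(-59\right) = \left(-1\right) 9 + 4 \left(-59\right) = -9 - 236 = -245$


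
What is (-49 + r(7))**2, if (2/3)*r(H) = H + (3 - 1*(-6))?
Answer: 625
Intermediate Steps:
r(H) = 27/2 + 3*H/2 (r(H) = 3*(H + (3 - 1*(-6)))/2 = 3*(H + (3 + 6))/2 = 3*(H + 9)/2 = 3*(9 + H)/2 = 27/2 + 3*H/2)
(-49 + r(7))**2 = (-49 + (27/2 + (3/2)*7))**2 = (-49 + (27/2 + 21/2))**2 = (-49 + 24)**2 = (-25)**2 = 625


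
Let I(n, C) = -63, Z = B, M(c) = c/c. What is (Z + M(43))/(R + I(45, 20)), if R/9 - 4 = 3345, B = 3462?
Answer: 3463/30078 ≈ 0.11513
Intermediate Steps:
M(c) = 1
Z = 3462
R = 30141 (R = 36 + 9*3345 = 36 + 30105 = 30141)
(Z + M(43))/(R + I(45, 20)) = (3462 + 1)/(30141 - 63) = 3463/30078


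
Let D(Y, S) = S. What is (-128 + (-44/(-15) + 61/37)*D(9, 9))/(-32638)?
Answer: 16051/6038030 ≈ 0.0026583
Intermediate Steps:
(-128 + (-44/(-15) + 61/37)*D(9, 9))/(-32638) = (-128 + (-44/(-15) + 61/37)*9)/(-32638) = (-128 + (-44*(-1/15) + 61*(1/37))*9)*(-1/32638) = (-128 + (44/15 + 61/37)*9)*(-1/32638) = (-128 + (2543/555)*9)*(-1/32638) = (-128 + 7629/185)*(-1/32638) = -16051/185*(-1/32638) = 16051/6038030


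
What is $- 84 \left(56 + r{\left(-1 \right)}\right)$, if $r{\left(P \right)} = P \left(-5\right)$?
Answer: $-5124$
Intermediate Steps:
$r{\left(P \right)} = - 5 P$
$- 84 \left(56 + r{\left(-1 \right)}\right) = - 84 \left(56 - -5\right) = - 84 \left(56 + 5\right) = \left(-84\right) 61 = -5124$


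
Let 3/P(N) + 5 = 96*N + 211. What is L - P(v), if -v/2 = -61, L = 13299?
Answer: 158497479/11918 ≈ 13299.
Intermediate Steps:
v = 122 (v = -2*(-61) = 122)
P(N) = 3/(206 + 96*N) (P(N) = 3/(-5 + (96*N + 211)) = 3/(-5 + (211 + 96*N)) = 3/(206 + 96*N))
L - P(v) = 13299 - 3/(2*(103 + 48*122)) = 13299 - 3/(2*(103 + 5856)) = 13299 - 3/(2*5959) = 13299 - 1*3/11918 = 13299 - 3/11918 = 158497479/11918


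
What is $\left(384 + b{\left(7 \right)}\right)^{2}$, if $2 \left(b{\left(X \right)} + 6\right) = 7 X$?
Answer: $\frac{648025}{4} \approx 1.6201 \cdot 10^{5}$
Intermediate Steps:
$b{\left(X \right)} = -6 + \frac{7 X}{2}$
$\left(384 + b{\left(7 \right)}\right)^{2} = \left(384 + \left(-6 + \frac{7}{2} \cdot 7\right)\right)^{2} = \left(384 + \left(-6 + \frac{49}{2}\right)\right)^{2} = \left(384 + \frac{37}{2}\right)^{2} = \left(\frac{805}{2}\right)^{2} = \frac{648025}{4}$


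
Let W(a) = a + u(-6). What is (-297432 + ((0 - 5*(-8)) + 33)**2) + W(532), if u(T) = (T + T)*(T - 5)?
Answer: -291439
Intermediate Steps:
u(T) = 2*T*(-5 + T) (u(T) = (2*T)*(-5 + T) = 2*T*(-5 + T))
W(a) = 132 + a (W(a) = a + 2*(-6)*(-5 - 6) = a + 2*(-6)*(-11) = a + 132 = 132 + a)
(-297432 + ((0 - 5*(-8)) + 33)**2) + W(532) = (-297432 + ((0 - 5*(-8)) + 33)**2) + (132 + 532) = (-297432 + ((0 + 40) + 33)**2) + 664 = (-297432 + (40 + 33)**2) + 664 = (-297432 + 73**2) + 664 = (-297432 + 5329) + 664 = -292103 + 664 = -291439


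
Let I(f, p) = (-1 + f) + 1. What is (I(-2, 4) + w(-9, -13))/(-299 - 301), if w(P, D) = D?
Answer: 1/40 ≈ 0.025000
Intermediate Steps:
I(f, p) = f
(I(-2, 4) + w(-9, -13))/(-299 - 301) = (-2 - 13)/(-299 - 301) = -15/(-600) = -15*(-1/600) = 1/40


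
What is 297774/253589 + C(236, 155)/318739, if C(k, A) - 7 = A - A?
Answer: 94913962109/80828704271 ≈ 1.1743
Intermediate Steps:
C(k, A) = 7 (C(k, A) = 7 + (A - A) = 7 + 0 = 7)
297774/253589 + C(236, 155)/318739 = 297774/253589 + 7/318739 = 94913962109/80828704271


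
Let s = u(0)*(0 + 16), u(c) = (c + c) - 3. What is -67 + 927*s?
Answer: -44563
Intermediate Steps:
u(c) = -3 + 2*c (u(c) = 2*c - 3 = -3 + 2*c)
s = -48 (s = (-3 + 2*0)*(0 + 16) = (-3 + 0)*16 = -3*16 = -48)
-67 + 927*s = -67 + 927*(-48) = -67 - 44496 = -44563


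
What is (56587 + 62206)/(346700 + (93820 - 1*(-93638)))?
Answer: 118793/534158 ≈ 0.22239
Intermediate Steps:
(56587 + 62206)/(346700 + (93820 - 1*(-93638))) = 118793/(346700 + (93820 + 93638)) = 118793/(346700 + 187458) = 118793/534158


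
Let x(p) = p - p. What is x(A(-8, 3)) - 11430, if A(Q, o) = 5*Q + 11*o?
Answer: -11430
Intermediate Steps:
x(p) = 0
x(A(-8, 3)) - 11430 = 0 - 11430 = -11430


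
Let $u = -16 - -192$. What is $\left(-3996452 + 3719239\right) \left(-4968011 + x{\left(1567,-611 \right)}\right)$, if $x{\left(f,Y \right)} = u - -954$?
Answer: $1376883982653$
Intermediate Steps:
$u = 176$ ($u = -16 + 192 = 176$)
$x{\left(f,Y \right)} = 1130$ ($x{\left(f,Y \right)} = 176 - -954 = 176 + 954 = 1130$)
$\left(-3996452 + 3719239\right) \left(-4968011 + x{\left(1567,-611 \right)}\right) = \left(-3996452 + 3719239\right) \left(-4968011 + 1130\right) = \left(-277213\right) \left(-4966881\right) = 1376883982653$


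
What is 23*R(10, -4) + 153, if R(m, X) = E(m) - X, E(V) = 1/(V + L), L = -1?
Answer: 2228/9 ≈ 247.56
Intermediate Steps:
E(V) = 1/(-1 + V) (E(V) = 1/(V - 1) = 1/(-1 + V))
R(m, X) = 1/(-1 + m) - X
23*R(10, -4) + 153 = 23*((1 - 1*(-4)*(-1 + 10))/(-1 + 10)) + 153 = 23*((1 - 1*(-4)*9)/9) + 153 = 23*((1 + 36)/9) + 153 = 23*((⅑)*37) + 153 = 23*(37/9) + 153 = 851/9 + 153 = 2228/9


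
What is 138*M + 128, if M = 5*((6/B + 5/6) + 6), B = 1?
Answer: 8983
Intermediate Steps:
M = 385/6 (M = 5*((6/1 + 5/6) + 6) = 5*((6*1 + 5*(1/6)) + 6) = 5*((6 + 5/6) + 6) = 5*(41/6 + 6) = 5*(77/6) = 385/6 ≈ 64.167)
138*M + 128 = 138*(385/6) + 128 = 8855 + 128 = 8983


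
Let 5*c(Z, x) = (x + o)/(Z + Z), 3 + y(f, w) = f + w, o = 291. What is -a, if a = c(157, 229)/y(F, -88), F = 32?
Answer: 52/9263 ≈ 0.0056137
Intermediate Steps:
y(f, w) = -3 + f + w (y(f, w) = -3 + (f + w) = -3 + f + w)
c(Z, x) = (291 + x)/(10*Z) (c(Z, x) = ((x + 291)/(Z + Z))/5 = ((291 + x)/((2*Z)))/5 = ((291 + x)*(1/(2*Z)))/5 = ((291 + x)/(2*Z))/5 = (291 + x)/(10*Z))
a = -52/9263 (a = ((⅒)*(291 + 229)/157)/(-3 + 32 - 88) = ((⅒)*(1/157)*520)/(-59) = (52/157)*(-1/59) = -52/9263 ≈ -0.0056137)
-a = -1*(-52/9263) = 52/9263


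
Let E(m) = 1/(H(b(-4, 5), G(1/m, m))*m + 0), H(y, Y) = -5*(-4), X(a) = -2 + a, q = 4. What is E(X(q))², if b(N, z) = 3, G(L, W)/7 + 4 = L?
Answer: 1/1600 ≈ 0.00062500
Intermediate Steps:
G(L, W) = -28 + 7*L
H(y, Y) = 20
E(m) = 1/(20*m) (E(m) = 1/(20*m + 0) = 1/(20*m))
E(X(q))² = (1/(20*(-2 + 4)))² = ((1/20)/2)² = ((1/20)*(½))² = (1/40)² = 1/1600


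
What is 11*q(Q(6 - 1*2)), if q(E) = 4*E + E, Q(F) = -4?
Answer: -220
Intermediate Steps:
q(E) = 5*E
11*q(Q(6 - 1*2)) = 11*(5*(-4)) = 11*(-20) = -220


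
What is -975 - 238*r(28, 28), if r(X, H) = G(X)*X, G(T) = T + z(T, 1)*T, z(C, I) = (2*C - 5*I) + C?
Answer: -14928335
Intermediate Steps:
z(C, I) = -5*I + 3*C (z(C, I) = (-5*I + 2*C) + C = -5*I + 3*C)
G(T) = T + T*(-5 + 3*T) (G(T) = T + (-5*1 + 3*T)*T = T + (-5 + 3*T)*T = T + T*(-5 + 3*T))
r(X, H) = X**2*(-4 + 3*X) (r(X, H) = (X*(-4 + 3*X))*X = X**2*(-4 + 3*X))
-975 - 238*r(28, 28) = -975 - 238*28**2*(-4 + 3*28) = -975 - 186592*(-4 + 84) = -975 - 186592*80 = -975 - 238*62720 = -975 - 14927360 = -14928335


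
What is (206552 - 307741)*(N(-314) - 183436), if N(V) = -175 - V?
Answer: 18547640133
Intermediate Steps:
(206552 - 307741)*(N(-314) - 183436) = (206552 - 307741)*((-175 - 1*(-314)) - 183436) = -101189*((-175 + 314) - 183436) = -101189*(139 - 183436) = -101189*(-183297) = 18547640133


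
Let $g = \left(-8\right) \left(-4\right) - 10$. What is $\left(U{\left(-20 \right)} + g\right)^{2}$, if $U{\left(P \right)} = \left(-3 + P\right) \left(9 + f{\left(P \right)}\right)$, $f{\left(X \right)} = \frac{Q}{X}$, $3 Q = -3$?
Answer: $\frac{13860729}{400} \approx 34652.0$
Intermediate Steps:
$Q = -1$ ($Q = \frac{1}{3} \left(-3\right) = -1$)
$f{\left(X \right)} = - \frac{1}{X}$
$g = 22$ ($g = 32 - 10 = 22$)
$U{\left(P \right)} = \left(-3 + P\right) \left(9 - \frac{1}{P}\right)$
$\left(U{\left(-20 \right)} + g\right)^{2} = \left(\left(-28 + \frac{3}{-20} + 9 \left(-20\right)\right) + 22\right)^{2} = \left(\left(-28 + 3 \left(- \frac{1}{20}\right) - 180\right) + 22\right)^{2} = \left(\left(-28 - \frac{3}{20} - 180\right) + 22\right)^{2} = \left(- \frac{4163}{20} + 22\right)^{2} = \left(- \frac{3723}{20}\right)^{2} = \frac{13860729}{400}$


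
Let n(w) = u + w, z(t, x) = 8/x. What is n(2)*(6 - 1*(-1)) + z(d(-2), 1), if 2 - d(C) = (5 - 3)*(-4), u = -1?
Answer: 15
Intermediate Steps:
d(C) = 10 (d(C) = 2 - (5 - 3)*(-4) = 2 - 2*(-4) = 2 - 1*(-8) = 2 + 8 = 10)
n(w) = -1 + w
n(2)*(6 - 1*(-1)) + z(d(-2), 1) = (-1 + 2)*(6 - 1*(-1)) + 8/1 = 1*(6 + 1) + 8*1 = 1*7 + 8 = 7 + 8 = 15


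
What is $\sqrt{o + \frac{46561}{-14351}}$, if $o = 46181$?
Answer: $\frac{\sqrt{9510364216470}}{14351} \approx 214.89$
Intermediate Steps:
$\sqrt{o + \frac{46561}{-14351}} = \sqrt{46181 + \frac{46561}{-14351}} = \sqrt{46181 + 46561 \left(- \frac{1}{14351}\right)} = \sqrt{46181 - \frac{46561}{14351}} = \sqrt{\frac{662696970}{14351}} = \frac{\sqrt{9510364216470}}{14351}$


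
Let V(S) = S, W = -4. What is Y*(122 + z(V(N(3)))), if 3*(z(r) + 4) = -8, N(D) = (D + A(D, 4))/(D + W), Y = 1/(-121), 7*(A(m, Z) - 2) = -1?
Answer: -346/363 ≈ -0.95317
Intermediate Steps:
A(m, Z) = 13/7 (A(m, Z) = 2 + (⅐)*(-1) = 2 - ⅐ = 13/7)
Y = -1/121 ≈ -0.0082645
N(D) = (13/7 + D)/(-4 + D) (N(D) = (D + 13/7)/(D - 4) = (13/7 + D)/(-4 + D))
z(r) = -20/3 (z(r) = -4 + (⅓)*(-8) = -4 - 8/3 = -20/3)
Y*(122 + z(V(N(3)))) = -(122 - 20/3)/121 = -1/121*346/3 = -346/363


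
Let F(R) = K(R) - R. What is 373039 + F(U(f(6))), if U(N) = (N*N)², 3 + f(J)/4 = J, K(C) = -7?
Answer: 352296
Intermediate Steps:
f(J) = -12 + 4*J
U(N) = N⁴ (U(N) = (N²)² = N⁴)
F(R) = -7 - R
373039 + F(U(f(6))) = 373039 + (-7 - (-12 + 4*6)⁴) = 373039 + (-7 - (-12 + 24)⁴) = 373039 + (-7 - 1*12⁴) = 373039 + (-7 - 1*20736) = 373039 + (-7 - 20736) = 373039 - 20743 = 352296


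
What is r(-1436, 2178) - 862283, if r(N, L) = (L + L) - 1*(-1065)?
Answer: -856862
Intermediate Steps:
r(N, L) = 1065 + 2*L (r(N, L) = 2*L + 1065 = 1065 + 2*L)
r(-1436, 2178) - 862283 = (1065 + 2*2178) - 862283 = (1065 + 4356) - 862283 = 5421 - 862283 = -856862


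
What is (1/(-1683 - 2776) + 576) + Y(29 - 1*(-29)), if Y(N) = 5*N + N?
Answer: 4120115/4459 ≈ 924.00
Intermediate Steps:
Y(N) = 6*N
(1/(-1683 - 2776) + 576) + Y(29 - 1*(-29)) = (1/(-1683 - 2776) + 576) + 6*(29 - 1*(-29)) = (1/(-4459) + 576) + 6*(29 + 29) = (-1/4459 + 576) + 6*58 = 2568383/4459 + 348 = 4120115/4459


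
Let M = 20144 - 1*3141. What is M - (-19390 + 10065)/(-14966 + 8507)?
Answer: 109813052/6459 ≈ 17002.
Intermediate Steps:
M = 17003 (M = 20144 - 3141 = 17003)
M - (-19390 + 10065)/(-14966 + 8507) = 17003 - (-19390 + 10065)/(-14966 + 8507) = 17003 - (-9325)/(-6459) = 17003 - (-9325)*(-1)/6459 = 17003 - 1*9325/6459 = 17003 - 9325/6459 = 109813052/6459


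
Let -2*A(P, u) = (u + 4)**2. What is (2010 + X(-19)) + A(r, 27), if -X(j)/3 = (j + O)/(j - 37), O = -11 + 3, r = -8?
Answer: 85571/56 ≈ 1528.1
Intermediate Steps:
O = -8
A(P, u) = -(4 + u)**2/2 (A(P, u) = -(u + 4)**2/2 = -(4 + u)**2/2)
X(j) = -3*(-8 + j)/(-37 + j) (X(j) = -3*(j - 8)/(j - 37) = -3*(-8 + j)/(-37 + j))
(2010 + X(-19)) + A(r, 27) = (2010 + 3*(8 - 1*(-19))/(-37 - 19)) - (4 + 27)**2/2 = (2010 + 3*(8 + 19)/(-56)) - 1/2*31**2 = (2010 + 3*(-1/56)*27) - 1/2*961 = (2010 - 81/56) - 961/2 = 112479/56 - 961/2 = 85571/56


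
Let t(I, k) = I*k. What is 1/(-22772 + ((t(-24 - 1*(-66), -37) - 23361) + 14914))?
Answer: -1/32773 ≈ -3.0513e-5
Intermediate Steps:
1/(-22772 + ((t(-24 - 1*(-66), -37) - 23361) + 14914)) = 1/(-22772 + (((-24 - 1*(-66))*(-37) - 23361) + 14914)) = 1/(-22772 + (((-24 + 66)*(-37) - 23361) + 14914)) = 1/(-22772 + ((42*(-37) - 23361) + 14914)) = 1/(-22772 + ((-1554 - 23361) + 14914)) = 1/(-22772 + (-24915 + 14914)) = 1/(-22772 - 10001) = 1/(-32773) = -1/32773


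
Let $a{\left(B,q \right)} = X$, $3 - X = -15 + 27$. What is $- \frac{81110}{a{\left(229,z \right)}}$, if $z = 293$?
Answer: $\frac{81110}{9} \approx 9012.2$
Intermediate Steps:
$X = -9$ ($X = 3 - \left(-15 + 27\right) = 3 - 12 = -9$)
$a{\left(B,q \right)} = -9$
$- \frac{81110}{a{\left(229,z \right)}} = - \frac{81110}{-9} = \left(-81110\right) \left(- \frac{1}{9}\right) = \frac{81110}{9}$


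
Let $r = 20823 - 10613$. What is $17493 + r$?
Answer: $27703$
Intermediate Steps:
$r = 10210$
$17493 + r = 17493 + 10210 = 27703$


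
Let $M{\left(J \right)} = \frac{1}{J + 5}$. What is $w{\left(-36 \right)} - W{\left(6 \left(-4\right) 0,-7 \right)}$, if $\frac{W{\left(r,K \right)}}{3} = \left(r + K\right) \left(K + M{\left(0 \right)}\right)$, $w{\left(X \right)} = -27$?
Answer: $- \frac{849}{5} \approx -169.8$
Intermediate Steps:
$M{\left(J \right)} = \frac{1}{5 + J}$
$W{\left(r,K \right)} = 3 \left(\frac{1}{5} + K\right) \left(K + r\right)$ ($W{\left(r,K \right)} = 3 \left(r + K\right) \left(K + \frac{1}{5 + 0}\right) = 3 \left(K + r\right) \left(K + \frac{1}{5}\right) = 3 \left(K + r\right) \left(\frac{1}{5} + K\right) = 3 \left(\frac{1}{5} + K\right) \left(K + r\right)$)
$w{\left(-36 \right)} - W{\left(6 \left(-4\right) 0,-7 \right)} = -27 - \left(3 \left(-7\right)^{2} + \frac{3}{5} \left(-7\right) + \frac{3 \cdot 6 \left(-4\right) 0}{5} + 3 \left(-7\right) 6 \left(-4\right) 0\right) = -27 - \left(3 \cdot 49 - \frac{21}{5} + \frac{3 \left(\left(-24\right) 0\right)}{5} + 3 \left(-7\right) \left(\left(-24\right) 0\right)\right) = -27 - \left(147 - \frac{21}{5} + \frac{3}{5} \cdot 0 + 3 \left(-7\right) 0\right) = -27 - \left(147 - \frac{21}{5} + 0 + 0\right) = -27 - \frac{714}{5} = - \frac{849}{5}$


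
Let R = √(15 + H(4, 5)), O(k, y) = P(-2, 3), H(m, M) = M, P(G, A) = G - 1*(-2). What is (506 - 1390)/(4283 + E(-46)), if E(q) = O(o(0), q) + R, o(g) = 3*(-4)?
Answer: -3786172/18344069 + 1768*√5/18344069 ≈ -0.20618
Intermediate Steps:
P(G, A) = 2 + G (P(G, A) = G + 2 = 2 + G)
o(g) = -12
O(k, y) = 0 (O(k, y) = 2 - 2 = 0)
R = 2*√5 (R = √(15 + 5) = √20 = 2*√5 ≈ 4.4721)
E(q) = 2*√5 (E(q) = 0 + 2*√5 = 2*√5)
(506 - 1390)/(4283 + E(-46)) = (506 - 1390)/(4283 + 2*√5) = -884/(4283 + 2*√5)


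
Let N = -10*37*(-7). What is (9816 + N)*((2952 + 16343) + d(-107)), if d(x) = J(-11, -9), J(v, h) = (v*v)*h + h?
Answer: 225751982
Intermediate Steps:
J(v, h) = h + h*v² (J(v, h) = v²*h + h = h*v² + h = h + h*v²)
N = 2590 (N = -370*(-7) = 2590)
d(x) = -1098 (d(x) = -9*(1 + (-11)²) = -9*(1 + 121) = -9*122 = -1098)
(9816 + N)*((2952 + 16343) + d(-107)) = (9816 + 2590)*((2952 + 16343) - 1098) = 12406*(19295 - 1098) = 12406*18197 = 225751982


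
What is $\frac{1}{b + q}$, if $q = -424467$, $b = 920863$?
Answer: $\frac{1}{496396} \approx 2.0145 \cdot 10^{-6}$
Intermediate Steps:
$\frac{1}{b + q} = \frac{1}{920863 - 424467} = \frac{1}{496396}$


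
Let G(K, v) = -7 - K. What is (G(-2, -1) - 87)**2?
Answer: 8464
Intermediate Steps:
(G(-2, -1) - 87)**2 = ((-7 - 1*(-2)) - 87)**2 = ((-7 + 2) - 87)**2 = (-5 - 87)**2 = (-92)**2 = 8464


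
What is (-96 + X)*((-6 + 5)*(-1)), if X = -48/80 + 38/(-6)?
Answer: -1544/15 ≈ -102.93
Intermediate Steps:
X = -104/15 (X = -48*1/80 + 38*(-⅙) = -⅗ - 19/3 = -104/15 ≈ -6.9333)
(-96 + X)*((-6 + 5)*(-1)) = (-96 - 104/15)*((-6 + 5)*(-1)) = -(-1544)*(-1)/15 = -1544/15*1 = -1544/15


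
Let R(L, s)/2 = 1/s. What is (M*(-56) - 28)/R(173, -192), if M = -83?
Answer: -443520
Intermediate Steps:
R(L, s) = 2/s
(M*(-56) - 28)/R(173, -192) = (-83*(-56) - 28)/((2/(-192))) = (4648 - 28)/((2*(-1/192))) = 4620/(-1/96) = 4620*(-96) = -443520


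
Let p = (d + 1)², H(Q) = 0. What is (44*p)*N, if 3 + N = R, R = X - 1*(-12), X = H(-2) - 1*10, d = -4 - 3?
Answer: -1584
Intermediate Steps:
d = -7
p = 36 (p = (-7 + 1)² = (-6)² = 36)
X = -10 (X = 0 - 1*10 = 0 - 10 = -10)
R = 2 (R = -10 - 1*(-12) = -10 + 12 = 2)
N = -1 (N = -3 + 2 = -1)
(44*p)*N = (44*36)*(-1) = 1584*(-1) = -1584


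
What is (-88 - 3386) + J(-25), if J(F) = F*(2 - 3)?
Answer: -3449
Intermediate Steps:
J(F) = -F (J(F) = F*(-1) = -F)
(-88 - 3386) + J(-25) = (-88 - 3386) - 1*(-25) = -3474 + 25 = -3449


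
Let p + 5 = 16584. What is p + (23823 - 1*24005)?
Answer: 16397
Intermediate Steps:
p = 16579 (p = -5 + 16584 = 16579)
p + (23823 - 1*24005) = 16579 + (23823 - 1*24005) = 16579 + (23823 - 24005) = 16579 - 182 = 16397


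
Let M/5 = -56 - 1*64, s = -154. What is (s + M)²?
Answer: 568516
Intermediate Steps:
M = -600 (M = 5*(-56 - 1*64) = 5*(-56 - 64) = 5*(-120) = -600)
(s + M)² = (-154 - 600)² = (-754)² = 568516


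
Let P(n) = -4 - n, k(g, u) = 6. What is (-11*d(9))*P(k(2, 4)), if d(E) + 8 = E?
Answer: 110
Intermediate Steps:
d(E) = -8 + E
(-11*d(9))*P(k(2, 4)) = (-11*(-8 + 9))*(-4 - 1*6) = (-11*1)*(-4 - 6) = -11*(-10) = 110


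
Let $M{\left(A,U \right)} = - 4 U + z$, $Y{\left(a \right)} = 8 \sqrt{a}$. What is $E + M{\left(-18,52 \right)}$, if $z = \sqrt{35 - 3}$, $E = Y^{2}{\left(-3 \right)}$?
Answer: $-400 + 4 \sqrt{2} \approx -394.34$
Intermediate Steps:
$E = -192$ ($E = \left(8 \sqrt{-3}\right)^{2} = \left(8 i \sqrt{3}\right)^{2} = -192$)
$z = 4 \sqrt{2}$ ($z = \sqrt{32} = 4 \sqrt{2} \approx 5.6569$)
$M{\left(A,U \right)} = - 4 U + 4 \sqrt{2}$
$E + M{\left(-18,52 \right)} = -192 + \left(\left(-4\right) 52 + 4 \sqrt{2}\right) = -192 - \left(208 - 4 \sqrt{2}\right) = -400 + 4 \sqrt{2}$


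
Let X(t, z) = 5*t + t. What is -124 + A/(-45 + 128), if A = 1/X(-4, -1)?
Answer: -247009/1992 ≈ -124.00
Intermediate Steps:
X(t, z) = 6*t
A = -1/24 (A = 1/(6*(-4)) = 1/(-24) = -1/24 ≈ -0.041667)
-124 + A/(-45 + 128) = -124 - 1/(24*(-45 + 128)) = -124 - 1/24/83 = -124 - 1/24*1/83 = -124 - 1/1992 = -247009/1992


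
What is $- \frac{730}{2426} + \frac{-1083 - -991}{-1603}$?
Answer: $- \frac{473499}{1944439} \approx -0.24351$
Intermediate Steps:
$- \frac{730}{2426} + \frac{-1083 - -991}{-1603} = \left(-730\right) \frac{1}{2426} + \left(-1083 + 991\right) \left(- \frac{1}{1603}\right) = - \frac{365}{1213} - - \frac{92}{1603} = - \frac{365}{1213} + \frac{92}{1603} = - \frac{473499}{1944439}$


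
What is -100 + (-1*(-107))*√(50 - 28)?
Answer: -100 + 107*√22 ≈ 401.87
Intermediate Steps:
-100 + (-1*(-107))*√(50 - 28) = -100 + 107*√22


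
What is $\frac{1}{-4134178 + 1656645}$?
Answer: $- \frac{1}{2477533} \approx -4.0363 \cdot 10^{-7}$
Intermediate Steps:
$\frac{1}{-4134178 + 1656645} = \frac{1}{-2477533} = - \frac{1}{2477533}$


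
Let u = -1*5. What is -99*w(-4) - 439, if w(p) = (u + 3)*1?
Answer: -241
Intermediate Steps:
u = -5
w(p) = -2 (w(p) = (-5 + 3)*1 = -2*1 = -2)
-99*w(-4) - 439 = -99*(-2) - 439 = 198 - 439 = -241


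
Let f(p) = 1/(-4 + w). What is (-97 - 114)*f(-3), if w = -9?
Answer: 211/13 ≈ 16.231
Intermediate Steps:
f(p) = -1/13 (f(p) = 1/(-4 - 9) = 1/(-13) = -1/13)
(-97 - 114)*f(-3) = (-97 - 114)*(-1/13) = -211*(-1/13) = 211/13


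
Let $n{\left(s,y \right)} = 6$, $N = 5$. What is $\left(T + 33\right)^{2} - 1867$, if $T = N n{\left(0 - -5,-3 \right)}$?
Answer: $2102$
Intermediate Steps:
$T = 30$ ($T = 5 \cdot 6 = 30$)
$\left(T + 33\right)^{2} - 1867 = \left(30 + 33\right)^{2} - 1867 = 63^{2} - 1867 = 3969 - 1867 = 2102$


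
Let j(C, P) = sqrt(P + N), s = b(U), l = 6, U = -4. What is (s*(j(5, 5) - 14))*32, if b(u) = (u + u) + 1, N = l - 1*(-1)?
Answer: 3136 - 448*sqrt(3) ≈ 2360.0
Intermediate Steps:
N = 7 (N = 6 - 1*(-1) = 6 + 1 = 7)
b(u) = 1 + 2*u (b(u) = 2*u + 1 = 1 + 2*u)
s = -7 (s = 1 + 2*(-4) = 1 - 8 = -7)
j(C, P) = sqrt(7 + P) (j(C, P) = sqrt(P + 7) = sqrt(7 + P))
(s*(j(5, 5) - 14))*32 = -7*(sqrt(7 + 5) - 14)*32 = -7*(sqrt(12) - 14)*32 = -7*(2*sqrt(3) - 14)*32 = -7*(-14 + 2*sqrt(3))*32 = (98 - 14*sqrt(3))*32 = 3136 - 448*sqrt(3)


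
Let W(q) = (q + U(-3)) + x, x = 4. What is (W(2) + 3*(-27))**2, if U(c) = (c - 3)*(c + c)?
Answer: 1521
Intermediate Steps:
U(c) = 2*c*(-3 + c) (U(c) = (-3 + c)*(2*c) = 2*c*(-3 + c))
W(q) = 40 + q (W(q) = (q + 2*(-3)*(-3 - 3)) + 4 = (q + 2*(-3)*(-6)) + 4 = (q + 36) + 4 = (36 + q) + 4 = 40 + q)
(W(2) + 3*(-27))**2 = ((40 + 2) + 3*(-27))**2 = (42 - 81)**2 = (-39)**2 = 1521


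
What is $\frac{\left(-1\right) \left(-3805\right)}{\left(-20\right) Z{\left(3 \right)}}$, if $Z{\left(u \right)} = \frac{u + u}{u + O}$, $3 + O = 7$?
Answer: $- \frac{5327}{24} \approx -221.96$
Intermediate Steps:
$O = 4$ ($O = -3 + 7 = 4$)
$Z{\left(u \right)} = \frac{2 u}{4 + u}$ ($Z{\left(u \right)} = \frac{u + u}{u + 4} = \frac{2 u}{4 + u}$)
$\frac{\left(-1\right) \left(-3805\right)}{\left(-20\right) Z{\left(3 \right)}} = \frac{\left(-1\right) \left(-3805\right)}{\left(-20\right) 2 \cdot 3 \frac{1}{4 + 3}} = \frac{3805}{\left(-20\right) 2 \cdot 3 \cdot \frac{1}{7}} = \frac{3805}{\left(-20\right) \frac{6}{7}} = \frac{3805}{- \frac{120}{7}} = 3805 \left(- \frac{7}{120}\right) = - \frac{5327}{24}$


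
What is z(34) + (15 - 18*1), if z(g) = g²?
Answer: 1153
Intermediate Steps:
z(34) + (15 - 18*1) = 34² + (15 - 18*1) = 1156 + (15 - 18) = 1156 - 3 = 1153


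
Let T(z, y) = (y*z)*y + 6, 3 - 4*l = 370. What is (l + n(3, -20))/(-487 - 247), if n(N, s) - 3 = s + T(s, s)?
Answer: 32411/2936 ≈ 11.039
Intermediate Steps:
l = -367/4 (l = 3/4 - 1/4*370 = 3/4 - 185/2 = -367/4 ≈ -91.750)
T(z, y) = 6 + z*y**2 (T(z, y) = z*y**2 + 6 = 6 + z*y**2)
n(N, s) = 9 + s + s**3 (n(N, s) = 3 + (s + (6 + s*s**2)) = 3 + (s + (6 + s**3)) = 3 + (6 + s + s**3) = 9 + s + s**3)
(l + n(3, -20))/(-487 - 247) = (-367/4 + (9 - 20 + (-20)**3))/(-487 - 247) = (-367/4 + (9 - 20 - 8000))/(-734) = (-367/4 - 8011)*(-1/734) = -32411/4*(-1/734) = 32411/2936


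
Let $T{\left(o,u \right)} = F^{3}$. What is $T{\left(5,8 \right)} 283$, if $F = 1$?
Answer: $283$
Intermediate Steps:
$T{\left(o,u \right)} = 1$ ($T{\left(o,u \right)} = 1^{3} = 1$)
$T{\left(5,8 \right)} 283 = 1 \cdot 283 = 283$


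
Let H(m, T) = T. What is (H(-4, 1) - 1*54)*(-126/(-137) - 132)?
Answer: 951774/137 ≈ 6947.3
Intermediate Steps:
(H(-4, 1) - 1*54)*(-126/(-137) - 132) = (1 - 1*54)*(-126/(-137) - 132) = (1 - 54)*(-126*(-1/137) - 132) = -53*(126/137 - 132) = -53*(-17958/137) = 951774/137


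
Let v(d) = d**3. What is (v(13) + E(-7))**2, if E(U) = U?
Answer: 4796100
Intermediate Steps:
(v(13) + E(-7))**2 = (13**3 - 7)**2 = (2197 - 7)**2 = 2190**2 = 4796100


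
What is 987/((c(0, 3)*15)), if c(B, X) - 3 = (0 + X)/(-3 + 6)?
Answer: 329/20 ≈ 16.450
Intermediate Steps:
c(B, X) = 3 + X/3 (c(B, X) = 3 + (0 + X)/(-3 + 6) = 3 + X/3)
987/((c(0, 3)*15)) = 987/(((3 + (1/3)*3)*15)) = 987/(((3 + 1)*15)) = 987/((4*15)) = 987/60 = 987*(1/60) = 329/20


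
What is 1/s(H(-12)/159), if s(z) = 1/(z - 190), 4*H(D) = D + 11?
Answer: -120841/636 ≈ -190.00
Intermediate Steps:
H(D) = 11/4 + D/4 (H(D) = (D + 11)/4 = (11 + D)/4 = 11/4 + D/4)
s(z) = 1/(-190 + z)
1/s(H(-12)/159) = 1/(1/(-190 + (11/4 + (¼)*(-12))/159)) = 1/(1/(-190 + (11/4 - 3)*(1/159))) = 1/(1/(-190 - ¼*1/159)) = 1/(1/(-190 - 1/636)) = 1/(1/(-120841/636)) = 1/(-636/120841) = -120841/636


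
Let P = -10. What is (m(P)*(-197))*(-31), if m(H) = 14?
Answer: 85498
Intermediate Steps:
(m(P)*(-197))*(-31) = (14*(-197))*(-31) = -2758*(-31) = 85498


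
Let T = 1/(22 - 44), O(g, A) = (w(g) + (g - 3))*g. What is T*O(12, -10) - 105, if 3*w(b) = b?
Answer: -1233/11 ≈ -112.09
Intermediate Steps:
w(b) = b/3
O(g, A) = g*(-3 + 4*g/3) (O(g, A) = (g/3 + (g - 3))*g = (g/3 + (-3 + g))*g = (-3 + 4*g/3)*g = g*(-3 + 4*g/3))
T = -1/22 (T = 1/(-22) = -1/22 ≈ -0.045455)
T*O(12, -10) - 105 = -12*(-9 + 4*12)/66 - 105 = -12*(-9 + 48)/66 - 105 = -12*39/66 - 105 = -1/22*156 - 105 = -78/11 - 105 = -1233/11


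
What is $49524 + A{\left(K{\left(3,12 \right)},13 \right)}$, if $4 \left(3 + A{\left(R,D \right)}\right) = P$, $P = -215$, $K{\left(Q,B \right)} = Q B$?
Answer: $\frac{197869}{4} \approx 49467.0$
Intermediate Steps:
$K{\left(Q,B \right)} = B Q$
$A{\left(R,D \right)} = - \frac{227}{4}$ ($A{\left(R,D \right)} = -3 + \frac{1}{4} \left(-215\right) = -3 - \frac{215}{4} = - \frac{227}{4}$)
$49524 + A{\left(K{\left(3,12 \right)},13 \right)} = 49524 - \frac{227}{4} = \frac{197869}{4}$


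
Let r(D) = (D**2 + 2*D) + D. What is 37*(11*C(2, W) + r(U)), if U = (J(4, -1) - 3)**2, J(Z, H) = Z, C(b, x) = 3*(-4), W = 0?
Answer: -4736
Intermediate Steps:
C(b, x) = -12
U = 1 (U = (4 - 3)**2 = 1**2 = 1)
r(D) = D**2 + 3*D
37*(11*C(2, W) + r(U)) = 37*(11*(-12) + 1*(3 + 1)) = 37*(-132 + 1*4) = 37*(-132 + 4) = 37*(-128) = -4736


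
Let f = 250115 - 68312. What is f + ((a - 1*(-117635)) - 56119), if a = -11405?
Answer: 231914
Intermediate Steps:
f = 181803
f + ((a - 1*(-117635)) - 56119) = 181803 + ((-11405 - 1*(-117635)) - 56119) = 181803 + ((-11405 + 117635) - 56119) = 181803 + (106230 - 56119) = 181803 + 50111 = 231914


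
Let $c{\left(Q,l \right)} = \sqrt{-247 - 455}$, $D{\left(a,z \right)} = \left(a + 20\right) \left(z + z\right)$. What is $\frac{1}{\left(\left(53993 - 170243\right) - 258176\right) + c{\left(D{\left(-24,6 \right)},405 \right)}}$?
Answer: $- \frac{14401}{5392108853} - \frac{3 i \sqrt{78}}{140194830178} \approx -2.6708 \cdot 10^{-6} - 1.8899 \cdot 10^{-10} i$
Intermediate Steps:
$D{\left(a,z \right)} = 2 z \left(20 + a\right)$ ($D{\left(a,z \right)} = \left(20 + a\right) 2 z = 2 z \left(20 + a\right)$)
$c{\left(Q,l \right)} = 3 i \sqrt{78}$ ($c{\left(Q,l \right)} = \sqrt{-702} = 3 i \sqrt{78}$)
$\frac{1}{\left(\left(53993 - 170243\right) - 258176\right) + c{\left(D{\left(-24,6 \right)},405 \right)}} = \frac{1}{\left(\left(53993 - 170243\right) - 258176\right) + 3 i \sqrt{78}} = \frac{1}{\left(-116250 - 258176\right) + 3 i \sqrt{78}} = \frac{1}{-374426 + 3 i \sqrt{78}}$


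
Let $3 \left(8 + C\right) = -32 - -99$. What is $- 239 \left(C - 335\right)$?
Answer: $\frac{229918}{3} \approx 76639.0$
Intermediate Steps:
$C = \frac{43}{3}$ ($C = -8 + \frac{-32 - -99}{3} = -8 + \frac{-32 + 99}{3} = -8 + \frac{1}{3} \cdot 67 = -8 + \frac{67}{3} = \frac{43}{3} \approx 14.333$)
$- 239 \left(C - 335\right) = - 239 \left(\frac{43}{3} - 335\right) = \left(-239\right) \left(- \frac{962}{3}\right) = \frac{229918}{3}$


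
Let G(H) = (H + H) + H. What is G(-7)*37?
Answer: -777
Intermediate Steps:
G(H) = 3*H (G(H) = 2*H + H = 3*H)
G(-7)*37 = (3*(-7))*37 = -21*37 = -777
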